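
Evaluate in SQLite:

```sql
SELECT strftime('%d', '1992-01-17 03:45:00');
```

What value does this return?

17

`%d` extracts the 2-digit day of month: 17.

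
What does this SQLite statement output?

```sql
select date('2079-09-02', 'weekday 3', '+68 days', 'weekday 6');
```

`weekday 3` advances to the next Wednesday; 2079-09-02 is a Saturday, so it moves forward to 2079-09-06.
Applying '+68 days' to 2079-09-06: counting 68 days forward gives 2079-11-13.
`weekday 6` advances to the next Saturday; 2079-11-13 is a Monday, so it moves forward to 2079-11-18.

2079-11-18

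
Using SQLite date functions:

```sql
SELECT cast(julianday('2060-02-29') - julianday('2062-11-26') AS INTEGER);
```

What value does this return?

-1001

0 days remain in February 2060 after the 29th (29 − 29).
Full months from March 2060 through October 2062 contribute their day counts.
Then 26 days into November 2062.
Total: 0 + 31 + 30 + 31 + 30 + 31 + 31 + 30 + 31 + 30 + 31 + 31 + 28 + 31 + 30 + 31 + 30 + 31 + 31 + 30 + 31 + 30 + 31 + 31 + 28 + 31 + 30 + 31 + 30 + 31 + 31 + 30 + 31 + 26 = 1001.
The subtraction is earlier − later, so the result is −1001 → -1001.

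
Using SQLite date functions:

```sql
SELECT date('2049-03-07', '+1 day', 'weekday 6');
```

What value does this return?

2049-03-13

Advancing 1 more day within March lands on 2049-03-08.
`weekday 6` advances to the next Saturday; 2049-03-08 is a Monday, so it moves forward to 2049-03-13.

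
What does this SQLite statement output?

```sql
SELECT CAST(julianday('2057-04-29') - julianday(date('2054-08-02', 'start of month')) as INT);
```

1002

`start of month` rewinds 2054-08-02 to 2054-08-01.
30 days remain in August 2054 after the 1st (31 − 1).
Full months from September 2054 through March 2057 contribute their day counts.
Then 29 days into April 2057.
Total: 30 + 30 + 31 + 30 + 31 + 31 + 28 + 31 + 30 + 31 + 30 + 31 + 31 + 30 + 31 + 30 + 31 + 31 + 29 + 31 + 30 + 31 + 30 + 31 + 31 + 30 + 31 + 30 + 31 + 31 + 28 + 31 + 29 = 1002.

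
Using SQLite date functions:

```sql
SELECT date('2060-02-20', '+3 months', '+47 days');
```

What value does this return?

Adding +3 months to 2060-02-20 gives 2060-05-20.
Applying '+47 days' to 2060-05-20: counting 47 days forward gives 2060-07-06.

2060-07-06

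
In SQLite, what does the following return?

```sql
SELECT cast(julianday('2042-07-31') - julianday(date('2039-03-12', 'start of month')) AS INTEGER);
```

`start of month` rewinds 2039-03-12 to 2039-03-01.
30 days remain in March 2039 after the 1st (31 − 1).
Full months from April 2039 through June 2042 contribute their day counts.
Then 31 days into July 2042.
Total: 30 + 30 + 31 + 30 + 31 + 31 + 30 + 31 + 30 + 31 + 31 + 29 + 31 + 30 + 31 + 30 + 31 + 31 + 30 + 31 + 30 + 31 + 31 + 28 + 31 + 30 + 31 + 30 + 31 + 31 + 30 + 31 + 30 + 31 + 31 + 28 + 31 + 30 + 31 + 30 + 31 = 1248.

1248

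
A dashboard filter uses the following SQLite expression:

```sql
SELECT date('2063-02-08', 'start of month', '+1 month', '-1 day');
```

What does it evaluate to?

2063-02-28

`start of month` rewinds 2063-02-08 to 2063-02-01.
Adding +1 month to 2063-02-01 gives 2063-03-01.
Going back 1 day from 2063-03-01 reaches 2063-02-28 (last day of February, 28 days).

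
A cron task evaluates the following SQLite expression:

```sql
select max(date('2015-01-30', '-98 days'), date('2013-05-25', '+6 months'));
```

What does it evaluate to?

2014-10-24

date('2015-01-30', '-98 days') → 2014-10-24.
date('2013-05-25', '+6 months') → 2013-11-25.
Later of the two is 2014-10-24.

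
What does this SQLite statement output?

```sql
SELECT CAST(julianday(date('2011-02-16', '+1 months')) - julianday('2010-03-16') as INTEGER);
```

Adding +1 month to 2011-02-16 gives 2011-03-16.
15 days remain in March 2010 after the 16th (31 − 16).
Full months from April 2010 through February 2011 contribute their day counts.
Then 16 days into March 2011.
Total: 15 + 30 + 31 + 30 + 31 + 31 + 30 + 31 + 30 + 31 + 31 + 28 + 16 = 365.

365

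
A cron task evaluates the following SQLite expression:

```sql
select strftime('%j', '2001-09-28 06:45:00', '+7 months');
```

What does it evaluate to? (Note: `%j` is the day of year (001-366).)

First apply '+7 months': 2001-09-28 06:45:00 → 2002-04-28 06:45:00.
Day-of-year for 2002-04-28: days since 2002-01-01 inclusive = 118, zero-padded to 118.

118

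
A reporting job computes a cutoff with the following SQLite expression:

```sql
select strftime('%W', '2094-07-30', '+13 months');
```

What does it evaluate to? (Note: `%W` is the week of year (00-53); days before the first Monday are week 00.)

35

First apply '+13 months': 2094-07-30 → 2095-08-30.
2095-08-30 is a Tuesday. SQLite's %W counts Mondays since the year started; the result is 35.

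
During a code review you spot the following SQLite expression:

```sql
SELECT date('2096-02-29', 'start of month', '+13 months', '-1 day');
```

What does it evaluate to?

2097-02-28

`start of month` rewinds 2096-02-29 to 2096-02-01.
Adding +13 months to 2096-02-01 gives 2097-03-01.
Going back 1 day from 2097-03-01 reaches 2097-02-28 (last day of February, 28 days).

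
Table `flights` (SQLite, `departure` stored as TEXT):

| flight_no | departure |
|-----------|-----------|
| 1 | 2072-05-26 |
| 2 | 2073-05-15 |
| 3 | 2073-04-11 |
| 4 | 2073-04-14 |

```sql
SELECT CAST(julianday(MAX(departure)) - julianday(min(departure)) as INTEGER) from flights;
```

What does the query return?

MIN = 2072-05-26, MAX = 2073-05-15.
5 days remain in May 2072 after the 26th (31 − 26).
Full months from June 2072 through April 2073 contribute their day counts.
Then 15 days into May 2073.
Total: 5 + 30 + 31 + 31 + 30 + 31 + 30 + 31 + 31 + 28 + 31 + 30 + 15 = 354.

354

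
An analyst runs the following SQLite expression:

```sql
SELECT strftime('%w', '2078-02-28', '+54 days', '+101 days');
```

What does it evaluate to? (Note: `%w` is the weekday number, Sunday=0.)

First apply '+54 days', '+101 days': 2078-02-28 → 2078-08-02.
2078-08-02 is a Tuesday; with Sunday=0 that is 2.

2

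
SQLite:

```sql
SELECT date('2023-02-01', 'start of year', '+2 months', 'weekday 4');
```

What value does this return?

`start of year` rewinds 2023-02-01 to 2023-01-01.
Adding +2 months to 2023-01-01 gives 2023-03-01.
`weekday 4` advances to the next Thursday; 2023-03-01 is a Wednesday, so it moves forward to 2023-03-02.

2023-03-02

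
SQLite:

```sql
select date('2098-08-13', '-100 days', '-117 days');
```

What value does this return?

2098-01-08

Applying '-100 days' to 2098-08-13: counting 100 days back gives 2098-05-05.
Applying '-117 days' to 2098-05-05: counting 117 days back gives 2098-01-08.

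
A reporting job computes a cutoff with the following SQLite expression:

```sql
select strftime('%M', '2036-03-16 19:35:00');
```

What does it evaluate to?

35

`%M` extracts the 2-digit minute: 35.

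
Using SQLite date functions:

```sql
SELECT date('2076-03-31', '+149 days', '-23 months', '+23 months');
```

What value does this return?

Applying '+149 days' to 2076-03-31: counting 149 days forward gives 2076-08-27.
Adding -23 months to 2076-08-27 gives 2074-09-27.
Adding +23 months to 2074-09-27 gives 2076-08-27.

2076-08-27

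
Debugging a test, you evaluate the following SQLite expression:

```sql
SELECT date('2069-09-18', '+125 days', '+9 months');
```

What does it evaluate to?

2070-10-21

Applying '+125 days' to 2069-09-18: counting 125 days forward gives 2070-01-21.
Adding +9 months to 2070-01-21 gives 2070-10-21.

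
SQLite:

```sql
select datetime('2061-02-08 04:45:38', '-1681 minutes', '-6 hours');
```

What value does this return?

1681 minutes = 28h 1m; -1681 minutes from 2061-02-08 04:45:38 is 2061-02-07 00:44:38 (crosses midnight).
-6 hours from 2061-02-07 00:44:38 is 2061-02-06 18:44:38 (crosses midnight).

2061-02-06 18:44:38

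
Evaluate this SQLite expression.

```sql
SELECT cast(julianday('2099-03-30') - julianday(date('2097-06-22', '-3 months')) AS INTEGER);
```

Adding -3 months to 2097-06-22 gives 2097-03-22.
9 days remain in March 2097 after the 22nd (31 − 22).
Full months from April 2097 through February 2099 contribute their day counts.
Then 30 days into March 2099.
Total: 9 + 30 + 31 + 30 + 31 + 31 + 30 + 31 + 30 + 31 + 31 + 28 + 31 + 30 + 31 + 30 + 31 + 31 + 30 + 31 + 30 + 31 + 31 + 28 + 30 = 738.

738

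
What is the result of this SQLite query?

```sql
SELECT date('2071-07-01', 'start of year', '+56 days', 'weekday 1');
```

2071-03-02

`start of year` rewinds 2071-07-01 to 2071-01-01.
Applying '+56 days' to 2071-01-01: counting 56 days forward gives 2071-02-26.
`weekday 1` advances to the next Monday; 2071-02-26 is a Thursday, so it moves forward to 2071-03-02.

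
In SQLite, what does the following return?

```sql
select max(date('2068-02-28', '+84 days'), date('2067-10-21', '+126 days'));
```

2068-05-22

date('2068-02-28', '+84 days') → 2068-05-22.
date('2067-10-21', '+126 days') → 2068-02-24.
Later of the two is 2068-05-22.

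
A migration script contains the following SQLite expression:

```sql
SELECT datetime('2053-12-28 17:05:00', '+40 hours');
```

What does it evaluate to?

2053-12-30 09:05:00

+40 hours from 2053-12-28 17:05:00 is 2053-12-30 09:05:00 (crosses midnight).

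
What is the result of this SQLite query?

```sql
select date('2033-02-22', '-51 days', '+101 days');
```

2033-04-13

Applying '-51 days' to 2033-02-22: counting 51 days back gives 2033-01-02.
Applying '+101 days' to 2033-01-02: counting 101 days forward gives 2033-04-13.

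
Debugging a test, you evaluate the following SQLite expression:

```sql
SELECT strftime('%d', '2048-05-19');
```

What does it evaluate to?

19

`%d` extracts the 2-digit day of month: 19.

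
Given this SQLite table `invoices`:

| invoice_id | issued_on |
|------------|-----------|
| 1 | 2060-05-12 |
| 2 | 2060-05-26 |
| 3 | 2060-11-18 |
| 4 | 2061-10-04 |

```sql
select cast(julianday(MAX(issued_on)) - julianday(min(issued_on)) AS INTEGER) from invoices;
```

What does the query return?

510

MIN = 2060-05-12, MAX = 2061-10-04.
19 days remain in May 2060 after the 12th (31 − 12).
Full months from June 2060 through September 2061 contribute their day counts.
Then 4 days into October 2061.
Total: 19 + 30 + 31 + 31 + 30 + 31 + 30 + 31 + 31 + 28 + 31 + 30 + 31 + 30 + 31 + 31 + 30 + 4 = 510.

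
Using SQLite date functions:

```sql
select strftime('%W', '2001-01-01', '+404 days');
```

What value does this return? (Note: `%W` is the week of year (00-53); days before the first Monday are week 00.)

05

First apply '+404 days': 2001-01-01 → 2002-02-09.
2002-02-09 is a Saturday. SQLite's %W counts Mondays since the year started; the result is 05.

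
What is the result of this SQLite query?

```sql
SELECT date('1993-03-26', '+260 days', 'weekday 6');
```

Applying '+260 days' to 1993-03-26: counting 260 days forward gives 1993-12-11.
`weekday 6` advances to the next Saturday; 1993-12-11 is already a Saturday, so it stays at 1993-12-11.

1993-12-11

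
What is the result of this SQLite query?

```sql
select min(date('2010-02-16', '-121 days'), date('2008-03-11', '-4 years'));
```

2004-03-11

date('2010-02-16', '-121 days') → 2009-10-18.
date('2008-03-11', '-4 years') → 2004-03-11.
Earlier of the two is 2004-03-11.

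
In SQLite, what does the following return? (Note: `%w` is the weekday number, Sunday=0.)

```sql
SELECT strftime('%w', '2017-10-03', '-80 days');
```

6

First apply '-80 days': 2017-10-03 → 2017-07-15.
2017-07-15 is a Saturday; with Sunday=0 that is 6.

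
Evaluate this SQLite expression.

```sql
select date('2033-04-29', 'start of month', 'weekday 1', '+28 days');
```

`start of month` rewinds 2033-04-29 to 2033-04-01.
`weekday 1` advances to the next Monday; 2033-04-01 is a Friday, so it moves forward to 2033-04-04.
April 2033 has 30 days; 26 remain after the 4th, so 27 days reach 2033-05-01.
Advancing 1 more day within May lands on 2033-05-02.

2033-05-02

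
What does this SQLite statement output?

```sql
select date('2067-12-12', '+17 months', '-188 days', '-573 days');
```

2067-04-12

Adding +17 months to 2067-12-12 gives 2069-05-12.
Applying '-188 days' to 2069-05-12: counting 188 days back gives 2068-11-05.
Applying '-573 days' to 2068-11-05: counting 573 days back gives 2067-04-12.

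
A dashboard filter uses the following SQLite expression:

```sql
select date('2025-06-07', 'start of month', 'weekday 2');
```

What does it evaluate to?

`start of month` rewinds 2025-06-07 to 2025-06-01.
`weekday 2` advances to the next Tuesday; 2025-06-01 is a Sunday, so it moves forward to 2025-06-03.

2025-06-03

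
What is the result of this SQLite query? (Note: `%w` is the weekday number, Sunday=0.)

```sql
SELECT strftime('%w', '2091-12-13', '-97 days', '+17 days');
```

1

First apply '-97 days', '+17 days': 2091-12-13 → 2091-09-24.
2091-09-24 is a Monday; with Sunday=0 that is 1.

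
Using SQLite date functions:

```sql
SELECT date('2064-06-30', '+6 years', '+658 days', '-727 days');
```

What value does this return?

Adding +6 years to 2064-06-30 gives 2070-06-30.
Applying '+658 days' to 2070-06-30: counting 658 days forward gives 2072-04-18.
Applying '-727 days' to 2072-04-18: counting 727 days back gives 2070-04-22.

2070-04-22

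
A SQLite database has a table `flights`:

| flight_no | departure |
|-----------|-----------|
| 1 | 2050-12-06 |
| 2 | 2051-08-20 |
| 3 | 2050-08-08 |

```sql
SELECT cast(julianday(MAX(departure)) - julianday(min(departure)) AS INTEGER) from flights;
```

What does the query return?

377

MIN = 2050-08-08, MAX = 2051-08-20.
23 days remain in August 2050 after the 8th (31 − 8).
Full months from September 2050 through July 2051 contribute their day counts.
Then 20 days into August 2051.
Total: 23 + 30 + 31 + 30 + 31 + 31 + 28 + 31 + 30 + 31 + 30 + 31 + 20 = 377.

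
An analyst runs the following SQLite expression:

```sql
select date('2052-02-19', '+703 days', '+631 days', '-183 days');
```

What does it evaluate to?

2055-04-15

Applying '+703 days' to 2052-02-19: counting 703 days forward gives 2054-01-22.
Applying '+631 days' to 2054-01-22: counting 631 days forward gives 2055-10-15.
Applying '-183 days' to 2055-10-15: counting 183 days back gives 2055-04-15.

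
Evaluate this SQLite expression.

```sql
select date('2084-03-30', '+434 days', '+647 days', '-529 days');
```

Applying '+434 days' to 2084-03-30: counting 434 days forward gives 2085-06-07.
Applying '+647 days' to 2085-06-07: counting 647 days forward gives 2087-03-16.
Applying '-529 days' to 2087-03-16: counting 529 days back gives 2085-10-03.

2085-10-03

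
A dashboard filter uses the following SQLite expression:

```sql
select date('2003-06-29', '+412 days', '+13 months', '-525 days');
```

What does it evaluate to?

Applying '+412 days' to 2003-06-29: counting 412 days forward gives 2004-08-14.
Adding +13 months to 2004-08-14 gives 2005-09-14.
Applying '-525 days' to 2005-09-14: counting 525 days back gives 2004-04-07.

2004-04-07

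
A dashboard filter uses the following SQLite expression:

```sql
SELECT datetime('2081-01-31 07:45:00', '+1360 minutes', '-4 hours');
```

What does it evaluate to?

1360 minutes = 22h 40m; +1360 minutes from 2081-01-31 07:45:00 is 2081-02-01 06:25:00 (crosses midnight).
-4 hours from 2081-02-01 06:25:00 is 2081-02-01 02:25:00.

2081-02-01 02:25:00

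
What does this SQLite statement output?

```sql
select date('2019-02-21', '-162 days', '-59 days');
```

Applying '-162 days' to 2019-02-21: counting 162 days back gives 2018-09-12.
Applying '-59 days' to 2018-09-12: counting 59 days back gives 2018-07-15.

2018-07-15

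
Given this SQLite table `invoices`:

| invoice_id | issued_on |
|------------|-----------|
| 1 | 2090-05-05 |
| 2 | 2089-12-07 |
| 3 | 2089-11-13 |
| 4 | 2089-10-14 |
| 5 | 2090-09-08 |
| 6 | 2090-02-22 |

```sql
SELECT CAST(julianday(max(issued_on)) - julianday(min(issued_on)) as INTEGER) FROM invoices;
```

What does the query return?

329

MIN = 2089-10-14, MAX = 2090-09-08.
17 days remain in October 2089 after the 14th (31 − 14).
Full months from November 2089 through August 2090 contribute their day counts.
Then 8 days into September 2090.
Total: 17 + 30 + 31 + 31 + 28 + 31 + 30 + 31 + 30 + 31 + 31 + 8 = 329.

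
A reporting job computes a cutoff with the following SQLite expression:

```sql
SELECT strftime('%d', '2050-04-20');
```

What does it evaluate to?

`%d` extracts the 2-digit day of month: 20.

20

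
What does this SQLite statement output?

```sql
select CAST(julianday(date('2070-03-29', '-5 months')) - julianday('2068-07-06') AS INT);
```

Adding -5 months to 2070-03-29 gives 2069-10-29.
25 days remain in July 2068 after the 6th (31 − 6).
Full months from August 2068 through September 2069 contribute their day counts.
Then 29 days into October 2069.
Total: 25 + 31 + 30 + 31 + 30 + 31 + 31 + 28 + 31 + 30 + 31 + 30 + 31 + 31 + 30 + 29 = 480.

480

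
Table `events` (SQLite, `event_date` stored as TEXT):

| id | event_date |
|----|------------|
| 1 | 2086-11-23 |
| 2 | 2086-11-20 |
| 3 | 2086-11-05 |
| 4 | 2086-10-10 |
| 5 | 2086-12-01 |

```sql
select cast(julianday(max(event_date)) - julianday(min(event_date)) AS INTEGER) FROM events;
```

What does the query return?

52

MIN = 2086-10-10, MAX = 2086-12-01.
21 days remain in October 2086 after the 10th (31 − 10).
November 2086: 30 days.
Then 1 day into December 2086.
Total: 21 + 30 + 1 = 52.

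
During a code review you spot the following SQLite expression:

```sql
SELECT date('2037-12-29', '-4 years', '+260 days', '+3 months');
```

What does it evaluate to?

2034-12-15

Adding -4 years to 2037-12-29 gives 2033-12-29.
Applying '+260 days' to 2033-12-29: counting 260 days forward gives 2034-09-15.
Adding +3 months to 2034-09-15 gives 2034-12-15.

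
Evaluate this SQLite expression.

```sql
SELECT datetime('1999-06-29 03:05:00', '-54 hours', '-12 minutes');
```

1999-06-26 20:53:00

-54 hours from 1999-06-29 03:05:00 is 1999-06-26 21:05:00 (crosses midnight).
-12 minutes from 1999-06-26 21:05:00 is 1999-06-26 20:53:00.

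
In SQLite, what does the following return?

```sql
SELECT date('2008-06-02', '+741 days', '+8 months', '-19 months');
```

2009-07-13

Applying '+741 days' to 2008-06-02: counting 741 days forward gives 2010-06-13.
Adding +8 months to 2010-06-13 gives 2011-02-13.
Adding -19 months to 2011-02-13 gives 2009-07-13.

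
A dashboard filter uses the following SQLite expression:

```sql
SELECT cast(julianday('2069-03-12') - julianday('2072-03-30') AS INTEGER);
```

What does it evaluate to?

19 days remain in March 2069 after the 12th (31 − 12).
Full months from April 2069 through February 2072 contribute their day counts.
Then 30 days into March 2072.
Total: 19 + 30 + 31 + 30 + 31 + 31 + 30 + 31 + 30 + 31 + 31 + 28 + 31 + 30 + 31 + 30 + 31 + 31 + 30 + 31 + 30 + 31 + 31 + 28 + 31 + 30 + 31 + 30 + 31 + 31 + 30 + 31 + 30 + 31 + 31 + 29 + 30 = 1114.
The subtraction is earlier − later, so the result is −1114 → -1114.

-1114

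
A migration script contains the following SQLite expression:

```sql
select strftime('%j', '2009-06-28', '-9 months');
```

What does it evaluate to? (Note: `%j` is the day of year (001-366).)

272

First apply '-9 months': 2009-06-28 → 2008-09-28.
Day-of-year for 2008-09-28: days since 2008-01-01 inclusive = 272, zero-padded to 272.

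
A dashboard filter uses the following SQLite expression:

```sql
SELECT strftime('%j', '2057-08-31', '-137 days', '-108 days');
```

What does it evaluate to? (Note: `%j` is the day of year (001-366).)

First apply '-137 days', '-108 days': 2057-08-31 → 2056-12-29.
Day-of-year for 2056-12-29: days since 2056-01-01 inclusive = 364, zero-padded to 364.

364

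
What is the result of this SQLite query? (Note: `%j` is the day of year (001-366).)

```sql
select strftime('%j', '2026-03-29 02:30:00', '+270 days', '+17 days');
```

First apply '+270 days', '+17 days': 2026-03-29 02:30:00 → 2027-01-10 02:30:00.
Day-of-year for 2027-01-10: days since 2027-01-01 inclusive = 10, zero-padded to 010.

010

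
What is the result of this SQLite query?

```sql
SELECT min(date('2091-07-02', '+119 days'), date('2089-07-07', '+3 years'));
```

2091-10-29

date('2091-07-02', '+119 days') → 2091-10-29.
date('2089-07-07', '+3 years') → 2092-07-07.
Earlier of the two is 2091-10-29.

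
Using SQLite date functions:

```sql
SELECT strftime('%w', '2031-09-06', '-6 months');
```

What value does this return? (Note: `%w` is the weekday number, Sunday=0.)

First apply '-6 months': 2031-09-06 → 2031-03-06.
2031-03-06 is a Thursday; with Sunday=0 that is 4.

4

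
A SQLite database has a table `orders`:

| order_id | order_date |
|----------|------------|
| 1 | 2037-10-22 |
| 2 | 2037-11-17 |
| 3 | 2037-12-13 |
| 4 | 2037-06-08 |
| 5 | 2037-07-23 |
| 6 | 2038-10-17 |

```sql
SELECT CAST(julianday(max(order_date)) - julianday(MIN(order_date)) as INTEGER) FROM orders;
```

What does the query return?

496

MIN = 2037-06-08, MAX = 2038-10-17.
22 days remain in June 2037 after the 8th (30 − 8).
Full months from July 2037 through September 2038 contribute their day counts.
Then 17 days into October 2038.
Total: 22 + 31 + 31 + 30 + 31 + 30 + 31 + 31 + 28 + 31 + 30 + 31 + 30 + 31 + 31 + 30 + 17 = 496.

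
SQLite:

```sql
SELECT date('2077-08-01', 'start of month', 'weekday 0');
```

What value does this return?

`start of month` rewinds 2077-08-01 to 2077-08-01.
`weekday 0` advances to the next Sunday; 2077-08-01 is already a Sunday, so it stays at 2077-08-01.

2077-08-01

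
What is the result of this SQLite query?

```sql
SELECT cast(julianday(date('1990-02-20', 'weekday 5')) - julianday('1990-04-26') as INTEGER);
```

`weekday 5` advances to the next Friday; 1990-02-20 is a Tuesday, so it moves forward to 1990-02-23.
5 days remain in February 1990 after the 23rd (28 − 23).
March 1990: 31 days.
Then 26 days into April 1990.
Total: 5 + 31 + 26 = 62.
The subtraction is earlier − later, so the result is −62 → -62.

-62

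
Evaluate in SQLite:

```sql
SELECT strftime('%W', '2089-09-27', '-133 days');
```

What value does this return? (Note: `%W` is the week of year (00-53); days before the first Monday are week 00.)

20

First apply '-133 days': 2089-09-27 → 2089-05-17.
2089-05-17 is a Tuesday. SQLite's %W counts Mondays since the year started; the result is 20.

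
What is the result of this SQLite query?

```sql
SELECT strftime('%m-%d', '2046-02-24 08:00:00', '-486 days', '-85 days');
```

08-02

First apply '-486 days', '-85 days': 2046-02-24 08:00:00 → 2044-08-02 08:00:00.
`%m-%d` extracts the month-day: 08-02.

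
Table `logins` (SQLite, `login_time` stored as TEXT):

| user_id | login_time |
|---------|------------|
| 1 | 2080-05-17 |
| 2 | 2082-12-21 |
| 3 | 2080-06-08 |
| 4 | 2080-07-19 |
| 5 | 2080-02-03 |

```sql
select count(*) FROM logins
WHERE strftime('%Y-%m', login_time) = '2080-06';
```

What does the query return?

Rows with year-month 2080-06: 2080-06-08 → 1.

1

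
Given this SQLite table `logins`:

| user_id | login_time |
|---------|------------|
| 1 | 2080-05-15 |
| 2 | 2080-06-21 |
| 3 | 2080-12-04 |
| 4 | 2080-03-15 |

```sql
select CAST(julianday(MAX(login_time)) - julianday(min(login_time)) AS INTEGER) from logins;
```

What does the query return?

264

MIN = 2080-03-15, MAX = 2080-12-04.
16 days remain in March 2080 after the 15th (31 − 15).
Full months from April 2080 through November 2080 contribute their day counts.
Then 4 days into December 2080.
Total: 16 + 30 + 31 + 30 + 31 + 31 + 30 + 31 + 30 + 4 = 264.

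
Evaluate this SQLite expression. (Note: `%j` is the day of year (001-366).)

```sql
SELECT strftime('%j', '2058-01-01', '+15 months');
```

First apply '+15 months': 2058-01-01 → 2059-04-01.
Day-of-year for 2059-04-01: days since 2059-01-01 inclusive = 91, zero-padded to 091.

091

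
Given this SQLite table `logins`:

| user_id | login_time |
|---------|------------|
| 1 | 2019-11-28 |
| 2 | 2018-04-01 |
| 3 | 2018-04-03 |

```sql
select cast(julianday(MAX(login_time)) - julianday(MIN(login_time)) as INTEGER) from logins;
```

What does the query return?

MIN = 2018-04-01, MAX = 2019-11-28.
29 days remain in April 2018 after the 1st (30 − 1).
Full months from May 2018 through October 2019 contribute their day counts.
Then 28 days into November 2019.
Total: 29 + 31 + 30 + 31 + 31 + 30 + 31 + 30 + 31 + 31 + 28 + 31 + 30 + 31 + 30 + 31 + 31 + 30 + 31 + 28 = 606.

606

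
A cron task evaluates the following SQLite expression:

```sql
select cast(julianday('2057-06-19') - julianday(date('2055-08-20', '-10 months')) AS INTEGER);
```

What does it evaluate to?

Adding -10 months to 2055-08-20 gives 2054-10-20.
11 days remain in October 2054 after the 20th (31 − 20).
Full months from November 2054 through May 2057 contribute their day counts.
Then 19 days into June 2057.
Total: 11 + 30 + 31 + 31 + 28 + 31 + 30 + 31 + 30 + 31 + 31 + 30 + 31 + 30 + 31 + 31 + 29 + 31 + 30 + 31 + 30 + 31 + 31 + 30 + 31 + 30 + 31 + 31 + 28 + 31 + 30 + 31 + 19 = 973.

973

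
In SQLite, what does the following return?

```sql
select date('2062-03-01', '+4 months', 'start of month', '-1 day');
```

Adding +4 months to 2062-03-01 gives 2062-07-01.
`start of month` rewinds 2062-07-01 to 2062-07-01.
Going back 1 day from 2062-07-01 reaches 2062-06-30 (last day of June, 30 days).

2062-06-30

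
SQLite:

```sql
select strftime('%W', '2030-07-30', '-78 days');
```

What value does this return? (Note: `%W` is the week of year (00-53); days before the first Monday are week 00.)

First apply '-78 days': 2030-07-30 → 2030-05-13.
2030-05-13 is a Monday. SQLite's %W counts Mondays since the year started; the result is 19.

19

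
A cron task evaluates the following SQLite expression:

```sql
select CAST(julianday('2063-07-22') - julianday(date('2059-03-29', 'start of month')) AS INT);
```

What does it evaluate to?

`start of month` rewinds 2059-03-29 to 2059-03-01.
30 days remain in March 2059 after the 1st (31 − 1).
Full months from April 2059 through June 2063 contribute their day counts.
Then 22 days into July 2063.
Total: 30 + 30 + 31 + 30 + 31 + 31 + 30 + 31 + 30 + 31 + 31 + 29 + 31 + 30 + 31 + 30 + 31 + 31 + 30 + 31 + 30 + 31 + 31 + 28 + 31 + 30 + 31 + 30 + 31 + 31 + 30 + 31 + 30 + 31 + 31 + 28 + 31 + 30 + 31 + 30 + 31 + 31 + 30 + 31 + 30 + 31 + 31 + 28 + 31 + 30 + 31 + 30 + 22 = 1604.

1604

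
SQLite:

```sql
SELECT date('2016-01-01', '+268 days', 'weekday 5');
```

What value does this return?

2016-09-30

Applying '+268 days' to 2016-01-01: counting 268 days forward gives 2016-09-25.
`weekday 5` advances to the next Friday; 2016-09-25 is a Sunday, so it moves forward to 2016-09-30.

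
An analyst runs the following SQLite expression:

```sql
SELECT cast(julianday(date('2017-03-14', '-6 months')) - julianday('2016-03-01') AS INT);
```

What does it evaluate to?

Adding -6 months to 2017-03-14 gives 2016-09-14.
30 days remain in March 2016 after the 1st (31 − 1).
April 2016: 30 days.
May 2016: 31 days.
June 2016: 30 days.
July 2016: 31 days.
August 2016: 31 days.
Then 14 days into September 2016.
Total: 30 + 30 + 31 + 30 + 31 + 31 + 14 = 197.

197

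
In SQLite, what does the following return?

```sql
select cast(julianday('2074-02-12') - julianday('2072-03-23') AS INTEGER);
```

691

8 days remain in March 2072 after the 23rd (31 − 23).
Full months from April 2072 through January 2074 contribute their day counts.
Then 12 days into February 2074.
Total: 8 + 30 + 31 + 30 + 31 + 31 + 30 + 31 + 30 + 31 + 31 + 28 + 31 + 30 + 31 + 30 + 31 + 31 + 30 + 31 + 30 + 31 + 31 + 12 = 691.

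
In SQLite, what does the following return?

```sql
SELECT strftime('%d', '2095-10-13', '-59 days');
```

First apply '-59 days': 2095-10-13 → 2095-08-15.
`%d` extracts the 2-digit day of month: 15.

15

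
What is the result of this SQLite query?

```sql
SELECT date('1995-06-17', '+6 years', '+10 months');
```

2002-04-17

Adding +6 years to 1995-06-17 gives 2001-06-17.
Adding +10 months to 2001-06-17 gives 2002-04-17.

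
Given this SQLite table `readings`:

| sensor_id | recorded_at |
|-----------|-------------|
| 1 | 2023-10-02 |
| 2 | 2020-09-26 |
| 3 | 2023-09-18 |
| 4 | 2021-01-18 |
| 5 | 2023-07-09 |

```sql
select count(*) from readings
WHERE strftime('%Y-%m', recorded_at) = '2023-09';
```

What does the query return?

Rows with year-month 2023-09: 2023-09-18 → 1.

1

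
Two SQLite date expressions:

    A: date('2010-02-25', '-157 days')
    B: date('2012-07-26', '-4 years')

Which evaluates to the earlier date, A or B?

A = 2009-09-21.
B = 2008-07-26.
B is earlier.

B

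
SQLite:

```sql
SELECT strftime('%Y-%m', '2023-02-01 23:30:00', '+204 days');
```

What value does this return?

2023-08

First apply '+204 days': 2023-02-01 23:30:00 → 2023-08-24 23:30:00.
`%Y-%m` extracts the year-month: 2023-08.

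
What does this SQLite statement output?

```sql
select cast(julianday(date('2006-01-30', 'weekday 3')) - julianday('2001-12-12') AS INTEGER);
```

`weekday 3` advances to the next Wednesday; 2006-01-30 is a Monday, so it moves forward to 2006-02-01.
19 days remain in December 2001 after the 12th (31 − 12).
Full months from January 2002 through January 2006 contribute their day counts.
Then 1 day into February 2006.
Total: 19 + 31 + 28 + 31 + 30 + 31 + 30 + 31 + 31 + 30 + 31 + 30 + 31 + 31 + 28 + 31 + 30 + 31 + 30 + 31 + 31 + 30 + 31 + 30 + 31 + 31 + 29 + 31 + 30 + 31 + 30 + 31 + 31 + 30 + 31 + 30 + 31 + 31 + 28 + 31 + 30 + 31 + 30 + 31 + 31 + 30 + 31 + 30 + 31 + 31 + 1 = 1512.

1512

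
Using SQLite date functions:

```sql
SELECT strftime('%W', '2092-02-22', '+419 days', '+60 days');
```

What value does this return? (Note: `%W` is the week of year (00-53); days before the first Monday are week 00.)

24

First apply '+419 days', '+60 days': 2092-02-22 → 2093-06-15.
2093-06-15 is a Monday. SQLite's %W counts Mondays since the year started; the result is 24.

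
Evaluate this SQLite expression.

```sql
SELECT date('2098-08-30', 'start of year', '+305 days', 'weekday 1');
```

2098-11-03

`start of year` rewinds 2098-08-30 to 2098-01-01.
Applying '+305 days' to 2098-01-01: counting 305 days forward gives 2098-11-02.
`weekday 1` advances to the next Monday; 2098-11-02 is a Sunday, so it moves forward to 2098-11-03.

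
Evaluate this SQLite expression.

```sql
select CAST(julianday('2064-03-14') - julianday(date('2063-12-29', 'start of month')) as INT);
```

`start of month` rewinds 2063-12-29 to 2063-12-01.
30 days remain in December 2063 after the 1st (31 − 1).
January 2064: 31 days.
February 2064: 29 days (leap year).
Then 14 days into March 2064.
Total: 30 + 31 + 29 + 14 = 104.

104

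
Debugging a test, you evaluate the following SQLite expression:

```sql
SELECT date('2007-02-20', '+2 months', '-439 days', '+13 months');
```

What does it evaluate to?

2007-03-05

Adding +2 months to 2007-02-20 gives 2007-04-20.
Applying '-439 days' to 2007-04-20: counting 439 days back gives 2006-02-05.
Adding +13 months to 2006-02-05 gives 2007-03-05.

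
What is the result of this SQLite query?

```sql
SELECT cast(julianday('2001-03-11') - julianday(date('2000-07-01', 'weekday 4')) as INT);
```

`weekday 4` advances to the next Thursday; 2000-07-01 is a Saturday, so it moves forward to 2000-07-06.
25 days remain in July 2000 after the 6th (31 − 6).
Full months from August 2000 through February 2001 contribute their day counts.
Then 11 days into March 2001.
Total: 25 + 31 + 30 + 31 + 30 + 31 + 31 + 28 + 11 = 248.

248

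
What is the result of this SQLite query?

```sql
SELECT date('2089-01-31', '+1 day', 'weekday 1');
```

January 2089 has 31 days; 0 remain after the 31st, so 1 days reach 2089-02-01.
`weekday 1` advances to the next Monday; 2089-02-01 is a Tuesday, so it moves forward to 2089-02-07.

2089-02-07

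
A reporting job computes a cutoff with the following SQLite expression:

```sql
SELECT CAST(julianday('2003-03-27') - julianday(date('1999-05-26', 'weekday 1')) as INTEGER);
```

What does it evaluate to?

1396

`weekday 1` advances to the next Monday; 1999-05-26 is a Wednesday, so it moves forward to 1999-05-31.
0 days remain in May 1999 after the 31st (31 − 31).
Full months from June 1999 through February 2003 contribute their day counts.
Then 27 days into March 2003.
Total: 0 + 30 + 31 + 31 + 30 + 31 + 30 + 31 + 31 + 29 + 31 + 30 + 31 + 30 + 31 + 31 + 30 + 31 + 30 + 31 + 31 + 28 + 31 + 30 + 31 + 30 + 31 + 31 + 30 + 31 + 30 + 31 + 31 + 28 + 31 + 30 + 31 + 30 + 31 + 31 + 30 + 31 + 30 + 31 + 31 + 28 + 27 = 1396.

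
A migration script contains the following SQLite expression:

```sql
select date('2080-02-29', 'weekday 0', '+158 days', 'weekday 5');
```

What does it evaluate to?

`weekday 0` advances to the next Sunday; 2080-02-29 is a Thursday, so it moves forward to 2080-03-03.
Applying '+158 days' to 2080-03-03: counting 158 days forward gives 2080-08-08.
`weekday 5` advances to the next Friday; 2080-08-08 is a Thursday, so it moves forward to 2080-08-09.

2080-08-09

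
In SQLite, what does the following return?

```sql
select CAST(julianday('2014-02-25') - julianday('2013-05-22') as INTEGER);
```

279

9 days remain in May 2013 after the 22nd (31 − 22).
Full months from June 2013 through January 2014 contribute their day counts.
Then 25 days into February 2014.
Total: 9 + 30 + 31 + 31 + 30 + 31 + 30 + 31 + 31 + 25 = 279.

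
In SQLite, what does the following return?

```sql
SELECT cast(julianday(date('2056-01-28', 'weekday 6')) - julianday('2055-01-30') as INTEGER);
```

`weekday 6` advances to the next Saturday; 2056-01-28 is a Friday, so it moves forward to 2056-01-29.
1 day remains in January 2055 after the 30th (31 − 30).
Full months from February 2055 through December 2055 contribute their day counts.
Then 29 days into January 2056.
Total: 1 + 28 + 31 + 30 + 31 + 30 + 31 + 31 + 30 + 31 + 30 + 31 + 29 = 364.

364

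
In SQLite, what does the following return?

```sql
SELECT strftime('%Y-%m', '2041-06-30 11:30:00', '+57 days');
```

2041-08

First apply '+57 days': 2041-06-30 11:30:00 → 2041-08-26 11:30:00.
`%Y-%m` extracts the year-month: 2041-08.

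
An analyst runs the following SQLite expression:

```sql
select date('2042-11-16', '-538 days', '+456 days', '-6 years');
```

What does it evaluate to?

Applying '-538 days' to 2042-11-16: counting 538 days back gives 2041-05-27.
Applying '+456 days' to 2041-05-27: counting 456 days forward gives 2042-08-26.
Adding -6 years to 2042-08-26 gives 2036-08-26.

2036-08-26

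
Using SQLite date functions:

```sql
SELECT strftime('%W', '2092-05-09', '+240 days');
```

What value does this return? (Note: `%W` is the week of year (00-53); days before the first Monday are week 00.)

First apply '+240 days': 2092-05-09 → 2093-01-04.
2093-01-04 is a Sunday. SQLite's %W counts Mondays since the year started; the result is 00.

00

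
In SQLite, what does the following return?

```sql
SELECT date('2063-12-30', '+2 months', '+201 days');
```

2064-09-18

Adding +2 months to 2063-12-30 targets 2064-02-30. February 2064 has only 29 days, so SQLite normalizes the 1-day overflow forward to 2064-03-01.
Applying '+201 days' to 2064-03-01: counting 201 days forward gives 2064-09-18.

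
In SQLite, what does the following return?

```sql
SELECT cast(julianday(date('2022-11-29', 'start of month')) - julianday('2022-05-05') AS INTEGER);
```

`start of month` rewinds 2022-11-29 to 2022-11-01.
26 days remain in May 2022 after the 5th (31 − 5).
June 2022: 30 days.
July 2022: 31 days.
August 2022: 31 days.
September 2022: 30 days.
October 2022: 31 days.
Then 1 day into November 2022.
Total: 26 + 30 + 31 + 31 + 30 + 31 + 1 = 180.

180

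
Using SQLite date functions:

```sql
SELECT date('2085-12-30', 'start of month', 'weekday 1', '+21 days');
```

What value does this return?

`start of month` rewinds 2085-12-30 to 2085-12-01.
`weekday 1` advances to the next Monday; 2085-12-01 is a Saturday, so it moves forward to 2085-12-03.
Advancing 21 more days within December lands on 2085-12-24.

2085-12-24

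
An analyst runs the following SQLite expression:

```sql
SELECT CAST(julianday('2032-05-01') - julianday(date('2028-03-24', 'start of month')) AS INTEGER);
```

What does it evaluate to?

`start of month` rewinds 2028-03-24 to 2028-03-01.
30 days remain in March 2028 after the 1st (31 − 1).
Full months from April 2028 through April 2032 contribute their day counts.
Then 1 day into May 2032.
Total: 30 + 30 + 31 + 30 + 31 + 31 + 30 + 31 + 30 + 31 + 31 + 28 + 31 + 30 + 31 + 30 + 31 + 31 + 30 + 31 + 30 + 31 + 31 + 28 + 31 + 30 + 31 + 30 + 31 + 31 + 30 + 31 + 30 + 31 + 31 + 28 + 31 + 30 + 31 + 30 + 31 + 31 + 30 + 31 + 30 + 31 + 31 + 29 + 31 + 30 + 1 = 1522.

1522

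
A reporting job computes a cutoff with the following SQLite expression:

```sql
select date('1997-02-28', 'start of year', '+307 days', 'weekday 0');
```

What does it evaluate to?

1997-11-09

`start of year` rewinds 1997-02-28 to 1997-01-01.
Applying '+307 days' to 1997-01-01: counting 307 days forward gives 1997-11-04.
`weekday 0` advances to the next Sunday; 1997-11-04 is a Tuesday, so it moves forward to 1997-11-09.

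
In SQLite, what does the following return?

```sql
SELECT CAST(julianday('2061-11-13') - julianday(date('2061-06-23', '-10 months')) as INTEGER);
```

447

Adding -10 months to 2061-06-23 gives 2060-08-23.
8 days remain in August 2060 after the 23rd (31 − 23).
Full months from September 2060 through October 2061 contribute their day counts.
Then 13 days into November 2061.
Total: 8 + 30 + 31 + 30 + 31 + 31 + 28 + 31 + 30 + 31 + 30 + 31 + 31 + 30 + 31 + 13 = 447.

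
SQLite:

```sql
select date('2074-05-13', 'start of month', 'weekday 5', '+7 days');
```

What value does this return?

2074-05-11

`start of month` rewinds 2074-05-13 to 2074-05-01.
`weekday 5` advances to the next Friday; 2074-05-01 is a Tuesday, so it moves forward to 2074-05-04.
Advancing 7 more days within May lands on 2074-05-11.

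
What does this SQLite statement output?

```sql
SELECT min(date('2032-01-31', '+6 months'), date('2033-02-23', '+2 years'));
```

date('2032-01-31', '+6 months') → 2032-07-31.
date('2033-02-23', '+2 years') → 2035-02-23.
Earlier of the two is 2032-07-31.

2032-07-31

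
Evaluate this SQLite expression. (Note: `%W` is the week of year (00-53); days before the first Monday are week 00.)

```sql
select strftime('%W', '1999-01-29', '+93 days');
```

17

First apply '+93 days': 1999-01-29 → 1999-05-02.
1999-05-02 is a Sunday. SQLite's %W counts Mondays since the year started; the result is 17.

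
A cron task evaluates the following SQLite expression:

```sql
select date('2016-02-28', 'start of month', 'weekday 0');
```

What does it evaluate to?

2016-02-07

`start of month` rewinds 2016-02-28 to 2016-02-01.
`weekday 0` advances to the next Sunday; 2016-02-01 is a Monday, so it moves forward to 2016-02-07.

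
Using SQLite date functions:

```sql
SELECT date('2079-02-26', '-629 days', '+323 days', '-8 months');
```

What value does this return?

Applying '-629 days' to 2079-02-26: counting 629 days back gives 2077-06-07.
Applying '+323 days' to 2077-06-07: counting 323 days forward gives 2078-04-26.
Adding -8 months to 2078-04-26 gives 2077-08-26.

2077-08-26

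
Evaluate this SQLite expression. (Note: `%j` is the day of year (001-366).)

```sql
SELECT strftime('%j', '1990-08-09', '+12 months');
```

221

First apply '+12 months': 1990-08-09 → 1991-08-09.
Day-of-year for 1991-08-09: days since 1991-01-01 inclusive = 221, zero-padded to 221.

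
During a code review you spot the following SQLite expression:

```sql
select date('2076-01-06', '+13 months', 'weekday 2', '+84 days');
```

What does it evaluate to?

2077-05-04

Adding +13 months to 2076-01-06 gives 2077-02-06.
`weekday 2` advances to the next Tuesday; 2077-02-06 is a Saturday, so it moves forward to 2077-02-09.
Applying '+84 days' to 2077-02-09: counting 84 days forward gives 2077-05-04.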